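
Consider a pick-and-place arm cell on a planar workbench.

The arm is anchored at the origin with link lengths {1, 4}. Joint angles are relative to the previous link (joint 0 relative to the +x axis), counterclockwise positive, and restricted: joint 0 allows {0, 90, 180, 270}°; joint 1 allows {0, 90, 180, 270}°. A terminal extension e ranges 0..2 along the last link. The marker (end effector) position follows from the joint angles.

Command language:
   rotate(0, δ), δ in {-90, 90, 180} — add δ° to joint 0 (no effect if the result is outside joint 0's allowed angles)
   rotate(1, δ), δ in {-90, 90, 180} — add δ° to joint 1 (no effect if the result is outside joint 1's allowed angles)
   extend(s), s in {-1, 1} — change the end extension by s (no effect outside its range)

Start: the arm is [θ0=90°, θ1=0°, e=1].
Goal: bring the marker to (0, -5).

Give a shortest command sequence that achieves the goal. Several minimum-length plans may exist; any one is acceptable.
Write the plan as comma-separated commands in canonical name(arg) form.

from: [θ0=90°, θ1=0°, e=1]
t=1 extend(1) ⇒ [θ0=90°, θ1=0°, e=2]
t=2 rotate(1, 180) ⇒ [θ0=90°, θ1=180°, e=2]
nothing shorter than 2 reaches the goal.

extend(1), rotate(1, 180)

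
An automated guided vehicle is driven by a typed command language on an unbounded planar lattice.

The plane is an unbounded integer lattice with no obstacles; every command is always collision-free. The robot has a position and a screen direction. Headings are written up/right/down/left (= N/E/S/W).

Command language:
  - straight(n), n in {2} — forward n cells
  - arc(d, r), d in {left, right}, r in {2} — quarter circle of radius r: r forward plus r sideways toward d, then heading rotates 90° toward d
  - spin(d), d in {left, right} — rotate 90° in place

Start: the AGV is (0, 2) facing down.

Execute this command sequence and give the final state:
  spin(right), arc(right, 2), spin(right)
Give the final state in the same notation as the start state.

(-2, 4) facing right

t0: (0, 2) facing down
step 1 (spin(right)): (0, 2) facing left
step 2 (arc(right, 2)): (-2, 4) facing up
step 3 (spin(right)): (-2, 4) facing right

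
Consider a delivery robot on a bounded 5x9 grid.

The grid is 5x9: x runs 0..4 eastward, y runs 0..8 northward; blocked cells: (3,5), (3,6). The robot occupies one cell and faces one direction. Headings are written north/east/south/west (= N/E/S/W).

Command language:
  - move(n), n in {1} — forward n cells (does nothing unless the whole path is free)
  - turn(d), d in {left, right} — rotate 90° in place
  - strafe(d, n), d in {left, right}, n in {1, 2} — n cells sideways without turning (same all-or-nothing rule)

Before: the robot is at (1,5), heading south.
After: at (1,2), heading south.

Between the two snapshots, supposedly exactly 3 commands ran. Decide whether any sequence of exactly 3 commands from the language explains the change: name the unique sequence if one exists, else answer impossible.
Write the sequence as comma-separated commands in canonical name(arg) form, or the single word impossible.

move(1), move(1), move(1)

key: heading stays S — no command in the sequence turns
begin: at (1,5), heading south
[1] after move(1): at (1,4), heading south
[2] after move(1): at (1,3), heading south
[3] after move(1): at (1,2), heading south
no other 3-command option fits: unique.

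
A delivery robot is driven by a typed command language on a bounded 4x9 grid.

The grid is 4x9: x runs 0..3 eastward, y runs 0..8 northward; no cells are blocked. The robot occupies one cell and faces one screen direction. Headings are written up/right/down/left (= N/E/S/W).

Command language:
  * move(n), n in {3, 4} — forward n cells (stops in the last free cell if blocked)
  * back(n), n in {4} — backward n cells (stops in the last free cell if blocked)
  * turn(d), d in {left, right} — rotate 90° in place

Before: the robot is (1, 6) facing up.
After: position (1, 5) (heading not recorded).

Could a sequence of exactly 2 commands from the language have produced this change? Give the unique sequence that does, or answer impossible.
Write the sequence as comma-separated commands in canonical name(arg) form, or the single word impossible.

back(4), move(3)

key: running move(3) before back(4) would end elsewhere — order is forced
t0: (1, 6) facing up
t=1 back(4) ⇒ (1, 2) facing up
t=2 move(3) ⇒ (1, 5) facing up
uniquely the one of 25 2-step routes that fits.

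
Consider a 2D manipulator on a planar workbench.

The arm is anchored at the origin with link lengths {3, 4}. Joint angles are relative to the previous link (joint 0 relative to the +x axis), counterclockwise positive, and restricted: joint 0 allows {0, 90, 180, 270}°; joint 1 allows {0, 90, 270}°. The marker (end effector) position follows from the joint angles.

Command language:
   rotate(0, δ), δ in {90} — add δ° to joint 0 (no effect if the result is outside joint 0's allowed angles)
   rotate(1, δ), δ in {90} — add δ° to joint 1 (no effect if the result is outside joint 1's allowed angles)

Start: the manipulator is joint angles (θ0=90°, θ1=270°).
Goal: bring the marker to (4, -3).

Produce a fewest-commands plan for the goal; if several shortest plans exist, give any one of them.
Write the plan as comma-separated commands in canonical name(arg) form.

rotate(1, 90), rotate(1, 90), rotate(0, 90), rotate(0, 90)

from: joint angles (θ0=90°, θ1=270°)
step 1 (rotate(1, 90)): joint angles (θ0=90°, θ1=0°)
step 2 (rotate(1, 90)): joint angles (θ0=90°, θ1=90°)
step 3 (rotate(0, 90)): joint angles (θ0=180°, θ1=90°)
step 4 (rotate(0, 90)): joint angles (θ0=270°, θ1=90°)
nothing shorter than 4 reaches the goal.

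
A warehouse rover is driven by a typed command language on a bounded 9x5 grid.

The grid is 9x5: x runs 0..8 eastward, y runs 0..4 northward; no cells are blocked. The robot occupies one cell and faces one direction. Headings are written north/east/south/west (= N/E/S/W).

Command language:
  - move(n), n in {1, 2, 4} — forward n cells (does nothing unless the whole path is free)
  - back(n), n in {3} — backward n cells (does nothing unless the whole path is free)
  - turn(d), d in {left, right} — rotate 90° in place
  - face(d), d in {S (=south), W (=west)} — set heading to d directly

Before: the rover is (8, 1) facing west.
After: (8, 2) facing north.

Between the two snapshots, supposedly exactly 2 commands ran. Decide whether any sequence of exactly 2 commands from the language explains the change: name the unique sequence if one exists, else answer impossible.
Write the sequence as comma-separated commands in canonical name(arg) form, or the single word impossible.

turn(right), move(1)

key: position moved to (8,2) AND the heading swung to N — translation plus rotation needed
begin: (8, 1) facing west
1. turn(right) → (8, 1) facing north
2. move(1) → (8, 2) facing north
no rival 2-sequence matches.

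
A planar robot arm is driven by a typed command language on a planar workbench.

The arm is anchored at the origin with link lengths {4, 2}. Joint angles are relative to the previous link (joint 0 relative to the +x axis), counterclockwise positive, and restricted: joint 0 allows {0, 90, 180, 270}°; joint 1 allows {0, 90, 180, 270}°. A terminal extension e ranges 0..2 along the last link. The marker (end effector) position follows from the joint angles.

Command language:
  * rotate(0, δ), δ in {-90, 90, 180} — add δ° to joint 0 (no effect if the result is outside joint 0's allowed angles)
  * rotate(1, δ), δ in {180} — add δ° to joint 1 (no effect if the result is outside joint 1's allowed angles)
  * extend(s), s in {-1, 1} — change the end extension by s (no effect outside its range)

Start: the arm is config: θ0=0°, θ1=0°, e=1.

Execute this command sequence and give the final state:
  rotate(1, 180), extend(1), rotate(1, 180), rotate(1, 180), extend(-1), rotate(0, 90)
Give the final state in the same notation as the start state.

from: config: θ0=0°, θ1=0°, e=1
t=1 rotate(1, 180) ⇒ config: θ0=0°, θ1=180°, e=1
t=2 extend(1) ⇒ config: θ0=0°, θ1=180°, e=2
t=3 rotate(1, 180) ⇒ config: θ0=0°, θ1=0°, e=2
t=4 rotate(1, 180) ⇒ config: θ0=0°, θ1=180°, e=2
t=5 extend(-1) ⇒ config: θ0=0°, θ1=180°, e=1
t=6 rotate(0, 90) ⇒ config: θ0=90°, θ1=180°, e=1

config: θ0=90°, θ1=180°, e=1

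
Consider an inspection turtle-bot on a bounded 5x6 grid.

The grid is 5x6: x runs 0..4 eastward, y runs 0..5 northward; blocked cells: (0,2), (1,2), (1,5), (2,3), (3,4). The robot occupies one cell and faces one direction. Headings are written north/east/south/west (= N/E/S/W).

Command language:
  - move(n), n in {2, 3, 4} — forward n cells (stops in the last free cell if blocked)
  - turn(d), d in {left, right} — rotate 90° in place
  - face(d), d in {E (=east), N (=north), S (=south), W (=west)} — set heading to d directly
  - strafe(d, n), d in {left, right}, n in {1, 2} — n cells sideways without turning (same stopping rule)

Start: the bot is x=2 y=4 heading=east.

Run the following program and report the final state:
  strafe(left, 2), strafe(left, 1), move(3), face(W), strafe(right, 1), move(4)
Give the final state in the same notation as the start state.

begin: x=2 y=4 heading=east
[1] after strafe(left, 2): x=2 y=5 heading=east
[2] after strafe(left, 1): x=2 y=5 heading=east
[3] after move(3): x=4 y=5 heading=east
[4] after face(W): x=4 y=5 heading=west
[5] after strafe(right, 1): x=4 y=5 heading=west
[6] after move(4): x=2 y=5 heading=west

x=2 y=5 heading=west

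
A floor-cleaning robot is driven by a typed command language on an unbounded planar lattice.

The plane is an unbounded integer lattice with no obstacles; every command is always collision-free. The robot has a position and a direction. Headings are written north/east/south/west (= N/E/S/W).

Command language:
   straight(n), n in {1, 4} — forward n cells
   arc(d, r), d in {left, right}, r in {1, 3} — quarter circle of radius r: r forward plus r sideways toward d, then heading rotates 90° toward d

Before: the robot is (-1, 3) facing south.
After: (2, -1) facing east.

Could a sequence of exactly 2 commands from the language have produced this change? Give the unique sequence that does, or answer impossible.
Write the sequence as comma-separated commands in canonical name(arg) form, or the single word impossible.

straight(1), arc(left, 3)

key: running arc(left, 3) before straight(1) would end elsewhere — order is forced
from: (-1, 3) facing south
1. straight(1) → (-1, 2) facing south
2. arc(left, 3) → (2, -1) facing east
no other 2-command option fits: unique.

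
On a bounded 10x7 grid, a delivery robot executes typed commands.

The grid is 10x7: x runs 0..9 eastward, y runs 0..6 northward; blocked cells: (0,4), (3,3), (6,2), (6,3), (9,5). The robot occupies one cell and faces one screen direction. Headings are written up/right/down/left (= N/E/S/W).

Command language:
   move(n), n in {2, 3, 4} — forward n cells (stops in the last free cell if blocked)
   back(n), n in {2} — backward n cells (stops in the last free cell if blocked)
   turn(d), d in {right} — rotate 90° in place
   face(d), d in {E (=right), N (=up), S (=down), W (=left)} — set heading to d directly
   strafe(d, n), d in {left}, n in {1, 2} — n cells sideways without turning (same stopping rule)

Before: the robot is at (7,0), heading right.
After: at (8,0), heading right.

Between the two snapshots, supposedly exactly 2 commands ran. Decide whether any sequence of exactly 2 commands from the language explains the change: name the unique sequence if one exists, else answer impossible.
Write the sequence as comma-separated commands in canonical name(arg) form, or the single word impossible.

key: running move(3) before back(2) would end elsewhere — order is forced
initial: at (7,0), heading right
1. back(2) → at (5,0), heading right
2. move(3) → at (8,0), heading right
all 121 alternatives checked — unique.

back(2), move(3)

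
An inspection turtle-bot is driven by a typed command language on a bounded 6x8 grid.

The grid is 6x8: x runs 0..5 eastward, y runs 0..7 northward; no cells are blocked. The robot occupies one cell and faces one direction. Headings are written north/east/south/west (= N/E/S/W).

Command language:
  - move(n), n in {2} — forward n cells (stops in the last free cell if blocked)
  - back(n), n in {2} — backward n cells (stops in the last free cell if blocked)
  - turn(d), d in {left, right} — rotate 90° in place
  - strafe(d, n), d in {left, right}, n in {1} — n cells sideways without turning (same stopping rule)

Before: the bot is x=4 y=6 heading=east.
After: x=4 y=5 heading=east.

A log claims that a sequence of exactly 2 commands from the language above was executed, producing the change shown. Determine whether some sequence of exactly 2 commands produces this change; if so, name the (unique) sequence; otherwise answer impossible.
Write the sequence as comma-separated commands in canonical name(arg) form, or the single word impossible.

every 2-command combo misses the target.

impossible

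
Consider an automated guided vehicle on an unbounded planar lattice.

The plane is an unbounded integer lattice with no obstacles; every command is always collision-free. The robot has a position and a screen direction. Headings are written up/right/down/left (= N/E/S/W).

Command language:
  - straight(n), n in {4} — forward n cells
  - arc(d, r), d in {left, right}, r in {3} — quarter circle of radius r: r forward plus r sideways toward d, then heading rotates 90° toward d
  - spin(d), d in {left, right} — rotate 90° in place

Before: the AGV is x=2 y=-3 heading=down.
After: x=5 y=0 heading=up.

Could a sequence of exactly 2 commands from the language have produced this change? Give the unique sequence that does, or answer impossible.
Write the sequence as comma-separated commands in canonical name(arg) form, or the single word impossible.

key: order matters: swapping spin(left) and arc(left, 3) lands elsewhere
from: x=2 y=-3 heading=down
1. spin(left) → x=2 y=-3 heading=right
2. arc(left, 3) → x=5 y=0 heading=up
uniquely the one of 25 2-step routes that fits.

spin(left), arc(left, 3)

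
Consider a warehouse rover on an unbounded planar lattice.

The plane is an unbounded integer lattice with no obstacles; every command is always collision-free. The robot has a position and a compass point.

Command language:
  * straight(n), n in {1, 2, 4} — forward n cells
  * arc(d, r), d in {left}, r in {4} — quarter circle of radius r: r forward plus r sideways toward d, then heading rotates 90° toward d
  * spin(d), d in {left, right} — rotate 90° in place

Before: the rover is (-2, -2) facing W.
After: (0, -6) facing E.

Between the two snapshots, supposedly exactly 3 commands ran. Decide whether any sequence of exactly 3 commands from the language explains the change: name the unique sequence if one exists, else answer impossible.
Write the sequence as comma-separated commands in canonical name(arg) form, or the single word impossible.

key: position moved to (0,-6) AND the heading swung to E — translation plus rotation needed
start: (-2, -2) facing W
t=1 straight(2) ⇒ (-4, -2) facing W
t=2 spin(left) ⇒ (-4, -2) facing S
t=3 arc(left, 4) ⇒ (0, -6) facing E
no other 3-command option fits: unique.

straight(2), spin(left), arc(left, 4)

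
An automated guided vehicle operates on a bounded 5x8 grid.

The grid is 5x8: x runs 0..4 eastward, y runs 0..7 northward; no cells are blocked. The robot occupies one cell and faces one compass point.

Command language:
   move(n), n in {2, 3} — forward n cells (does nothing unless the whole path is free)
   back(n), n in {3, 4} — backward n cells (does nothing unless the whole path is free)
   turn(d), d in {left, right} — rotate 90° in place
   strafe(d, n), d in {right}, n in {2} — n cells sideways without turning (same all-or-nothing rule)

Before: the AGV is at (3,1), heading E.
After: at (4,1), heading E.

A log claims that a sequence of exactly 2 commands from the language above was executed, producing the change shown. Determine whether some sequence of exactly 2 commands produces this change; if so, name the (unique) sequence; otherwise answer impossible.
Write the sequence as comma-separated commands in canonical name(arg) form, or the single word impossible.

all 49 sequences checked — none match.

impossible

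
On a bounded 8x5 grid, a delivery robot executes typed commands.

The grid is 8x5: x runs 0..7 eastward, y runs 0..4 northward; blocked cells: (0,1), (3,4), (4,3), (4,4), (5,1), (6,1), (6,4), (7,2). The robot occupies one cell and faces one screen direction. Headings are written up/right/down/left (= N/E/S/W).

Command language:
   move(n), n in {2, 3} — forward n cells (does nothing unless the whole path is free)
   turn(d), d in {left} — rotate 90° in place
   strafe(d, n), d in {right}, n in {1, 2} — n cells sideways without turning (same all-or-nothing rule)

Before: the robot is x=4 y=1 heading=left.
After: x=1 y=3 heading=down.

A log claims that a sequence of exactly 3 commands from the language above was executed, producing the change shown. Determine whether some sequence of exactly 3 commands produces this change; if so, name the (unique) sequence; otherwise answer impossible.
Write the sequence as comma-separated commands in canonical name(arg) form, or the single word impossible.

move(3), strafe(right, 2), turn(left)

key: running turn(left) before move(3) would end elsewhere — order is forced
from: x=4 y=1 heading=left
[1] after move(3): x=1 y=1 heading=left
[2] after strafe(right, 2): x=1 y=3 heading=left
[3] after turn(left): x=1 y=3 heading=down
all 125 alternatives checked — unique.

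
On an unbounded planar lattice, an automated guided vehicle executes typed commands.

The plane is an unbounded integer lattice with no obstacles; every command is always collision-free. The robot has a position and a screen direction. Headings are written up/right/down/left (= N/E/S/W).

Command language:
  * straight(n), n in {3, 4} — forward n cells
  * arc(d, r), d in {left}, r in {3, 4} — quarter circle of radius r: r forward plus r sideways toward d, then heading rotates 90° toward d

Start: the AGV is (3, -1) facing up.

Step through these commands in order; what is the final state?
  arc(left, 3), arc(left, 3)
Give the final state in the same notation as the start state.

(-3, -1) facing down

begin: (3, -1) facing up
step 1 (arc(left, 3)): (0, 2) facing left
step 2 (arc(left, 3)): (-3, -1) facing down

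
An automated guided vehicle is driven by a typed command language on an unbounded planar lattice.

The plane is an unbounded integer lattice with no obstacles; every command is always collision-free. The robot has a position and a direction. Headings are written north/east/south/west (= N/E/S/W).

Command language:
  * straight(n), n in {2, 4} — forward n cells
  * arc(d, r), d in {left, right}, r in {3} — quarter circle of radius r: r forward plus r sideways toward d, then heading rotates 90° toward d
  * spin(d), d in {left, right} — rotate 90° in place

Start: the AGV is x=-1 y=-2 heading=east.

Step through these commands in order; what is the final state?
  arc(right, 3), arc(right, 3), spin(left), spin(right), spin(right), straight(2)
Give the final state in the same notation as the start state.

start: x=-1 y=-2 heading=east
1. arc(right, 3) → x=2 y=-5 heading=south
2. arc(right, 3) → x=-1 y=-8 heading=west
3. spin(left) → x=-1 y=-8 heading=south
4. spin(right) → x=-1 y=-8 heading=west
5. spin(right) → x=-1 y=-8 heading=north
6. straight(2) → x=-1 y=-6 heading=north

x=-1 y=-6 heading=north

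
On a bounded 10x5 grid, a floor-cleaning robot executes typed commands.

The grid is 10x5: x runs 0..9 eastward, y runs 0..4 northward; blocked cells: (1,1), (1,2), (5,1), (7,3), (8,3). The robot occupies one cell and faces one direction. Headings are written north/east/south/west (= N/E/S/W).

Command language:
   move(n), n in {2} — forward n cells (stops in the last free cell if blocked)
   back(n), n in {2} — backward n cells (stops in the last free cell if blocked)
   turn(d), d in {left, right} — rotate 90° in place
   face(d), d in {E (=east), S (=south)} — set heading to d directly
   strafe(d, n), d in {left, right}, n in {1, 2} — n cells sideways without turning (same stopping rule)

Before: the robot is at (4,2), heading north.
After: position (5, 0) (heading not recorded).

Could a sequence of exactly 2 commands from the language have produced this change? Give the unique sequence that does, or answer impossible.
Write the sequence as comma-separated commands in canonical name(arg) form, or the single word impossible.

back(2), strafe(right, 1)

key: running strafe(right, 1) before back(2) would end elsewhere — order is forced
t0: at (4,2), heading north
step 1 (back(2)): at (4,0), heading north
step 2 (strafe(right, 1)): at (5,0), heading north
all 100 alternatives checked — unique.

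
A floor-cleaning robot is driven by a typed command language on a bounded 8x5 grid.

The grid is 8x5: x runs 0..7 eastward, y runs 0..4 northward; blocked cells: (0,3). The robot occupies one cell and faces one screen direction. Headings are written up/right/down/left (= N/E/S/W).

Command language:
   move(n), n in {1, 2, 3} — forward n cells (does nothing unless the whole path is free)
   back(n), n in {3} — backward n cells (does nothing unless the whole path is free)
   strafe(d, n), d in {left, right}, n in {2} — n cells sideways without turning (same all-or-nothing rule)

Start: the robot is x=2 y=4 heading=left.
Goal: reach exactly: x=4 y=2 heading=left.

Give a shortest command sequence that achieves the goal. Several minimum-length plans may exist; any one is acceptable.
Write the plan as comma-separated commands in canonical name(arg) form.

t0: x=2 y=4 heading=left
[1] after back(3): x=5 y=4 heading=left
[2] after strafe(left, 2): x=5 y=2 heading=left
[3] after move(1): x=4 y=2 heading=left
minimal: 3 command(s), checked below 3.

back(3), strafe(left, 2), move(1)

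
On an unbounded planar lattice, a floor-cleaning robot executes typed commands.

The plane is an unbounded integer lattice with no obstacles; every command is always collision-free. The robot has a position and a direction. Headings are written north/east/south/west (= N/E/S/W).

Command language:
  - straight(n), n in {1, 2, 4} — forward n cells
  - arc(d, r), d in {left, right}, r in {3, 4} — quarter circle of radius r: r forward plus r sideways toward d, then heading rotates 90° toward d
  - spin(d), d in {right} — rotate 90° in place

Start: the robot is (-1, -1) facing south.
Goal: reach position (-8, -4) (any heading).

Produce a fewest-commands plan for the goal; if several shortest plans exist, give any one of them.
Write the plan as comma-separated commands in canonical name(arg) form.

start: (-1, -1) facing south
1. arc(right, 3) → (-4, -4) facing west
2. straight(4) → (-8, -4) facing west
shorter routes all fall short; 2 is best.

arc(right, 3), straight(4)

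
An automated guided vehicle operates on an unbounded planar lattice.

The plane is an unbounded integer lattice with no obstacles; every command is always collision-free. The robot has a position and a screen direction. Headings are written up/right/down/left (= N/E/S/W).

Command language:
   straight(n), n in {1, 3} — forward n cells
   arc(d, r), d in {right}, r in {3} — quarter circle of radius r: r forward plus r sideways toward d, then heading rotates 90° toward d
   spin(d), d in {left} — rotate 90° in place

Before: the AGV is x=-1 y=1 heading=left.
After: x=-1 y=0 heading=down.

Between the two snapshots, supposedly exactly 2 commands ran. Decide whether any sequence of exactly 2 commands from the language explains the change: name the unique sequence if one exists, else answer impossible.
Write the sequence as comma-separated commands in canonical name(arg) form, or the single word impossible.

spin(left), straight(1)

key: cell and facing (now S) both changed — the 2 commands mix motion and turning
start: x=-1 y=1 heading=left
step 1 (spin(left)): x=-1 y=1 heading=down
step 2 (straight(1)): x=-1 y=0 heading=down
all 16 alternatives checked — unique.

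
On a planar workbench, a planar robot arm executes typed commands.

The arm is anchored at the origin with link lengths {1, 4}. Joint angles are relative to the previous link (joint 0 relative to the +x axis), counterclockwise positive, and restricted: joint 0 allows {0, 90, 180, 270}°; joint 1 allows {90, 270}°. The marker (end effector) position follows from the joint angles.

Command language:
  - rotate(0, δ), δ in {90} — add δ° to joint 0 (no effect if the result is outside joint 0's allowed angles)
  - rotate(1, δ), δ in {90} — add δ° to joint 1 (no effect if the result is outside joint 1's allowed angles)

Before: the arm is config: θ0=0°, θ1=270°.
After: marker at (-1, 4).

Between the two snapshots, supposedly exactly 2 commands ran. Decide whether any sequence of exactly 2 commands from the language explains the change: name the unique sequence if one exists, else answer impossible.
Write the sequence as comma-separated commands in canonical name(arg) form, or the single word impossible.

rotate(0, 90), rotate(0, 90)

start: config: θ0=0°, θ1=270°
step 1 (rotate(0, 90)): config: θ0=90°, θ1=270°
step 2 (rotate(0, 90)): config: θ0=180°, θ1=270°
no other 2-command option fits: unique.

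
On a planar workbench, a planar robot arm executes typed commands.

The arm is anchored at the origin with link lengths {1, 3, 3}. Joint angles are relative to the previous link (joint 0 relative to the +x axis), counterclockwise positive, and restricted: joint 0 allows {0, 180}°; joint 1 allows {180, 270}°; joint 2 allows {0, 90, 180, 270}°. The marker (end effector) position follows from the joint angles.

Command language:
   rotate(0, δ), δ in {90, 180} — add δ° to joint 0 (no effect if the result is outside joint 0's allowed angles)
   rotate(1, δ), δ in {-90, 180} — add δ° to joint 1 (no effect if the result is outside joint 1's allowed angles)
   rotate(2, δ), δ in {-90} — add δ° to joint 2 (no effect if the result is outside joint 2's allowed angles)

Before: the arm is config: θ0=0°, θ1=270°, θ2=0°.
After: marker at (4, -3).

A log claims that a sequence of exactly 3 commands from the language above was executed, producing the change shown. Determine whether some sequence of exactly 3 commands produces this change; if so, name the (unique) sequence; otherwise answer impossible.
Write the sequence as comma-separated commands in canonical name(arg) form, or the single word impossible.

initial: config: θ0=0°, θ1=270°, θ2=0°
t=1 rotate(2, -90) ⇒ config: θ0=0°, θ1=270°, θ2=270°
t=2 rotate(2, -90) ⇒ config: θ0=0°, θ1=270°, θ2=180°
t=3 rotate(2, -90) ⇒ config: θ0=0°, θ1=270°, θ2=90°
all 125 alternatives checked — unique.

rotate(2, -90), rotate(2, -90), rotate(2, -90)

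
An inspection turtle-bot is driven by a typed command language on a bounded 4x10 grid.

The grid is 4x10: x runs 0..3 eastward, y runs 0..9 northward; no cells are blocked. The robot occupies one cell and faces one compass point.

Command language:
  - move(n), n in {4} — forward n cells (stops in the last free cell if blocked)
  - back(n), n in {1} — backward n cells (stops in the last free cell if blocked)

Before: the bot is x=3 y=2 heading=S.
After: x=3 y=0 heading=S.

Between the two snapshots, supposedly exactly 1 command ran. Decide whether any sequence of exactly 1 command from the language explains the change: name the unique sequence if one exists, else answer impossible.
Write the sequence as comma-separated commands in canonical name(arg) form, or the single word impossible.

move(4)

key: heading stays S — the single command does not turn
begin: x=3 y=2 heading=S
[1] after move(4): x=3 y=0 heading=S
no rival 1-sequence matches.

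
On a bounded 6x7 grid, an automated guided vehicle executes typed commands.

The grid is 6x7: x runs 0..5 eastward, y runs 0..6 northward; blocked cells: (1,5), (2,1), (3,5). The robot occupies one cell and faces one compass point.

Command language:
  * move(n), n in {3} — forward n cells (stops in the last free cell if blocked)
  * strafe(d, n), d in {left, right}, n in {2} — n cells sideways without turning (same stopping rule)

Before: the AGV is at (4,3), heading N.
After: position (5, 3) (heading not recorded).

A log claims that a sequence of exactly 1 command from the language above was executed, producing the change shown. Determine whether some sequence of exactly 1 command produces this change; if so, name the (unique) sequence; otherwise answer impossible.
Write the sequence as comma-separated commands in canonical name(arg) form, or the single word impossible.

key: strafe(right, 2) runs into the grid edge before its full distance
start: at (4,3), heading N
1. strafe(right, 2) → at (5,3), heading N
no other 1-command option fits: unique.

strafe(right, 2)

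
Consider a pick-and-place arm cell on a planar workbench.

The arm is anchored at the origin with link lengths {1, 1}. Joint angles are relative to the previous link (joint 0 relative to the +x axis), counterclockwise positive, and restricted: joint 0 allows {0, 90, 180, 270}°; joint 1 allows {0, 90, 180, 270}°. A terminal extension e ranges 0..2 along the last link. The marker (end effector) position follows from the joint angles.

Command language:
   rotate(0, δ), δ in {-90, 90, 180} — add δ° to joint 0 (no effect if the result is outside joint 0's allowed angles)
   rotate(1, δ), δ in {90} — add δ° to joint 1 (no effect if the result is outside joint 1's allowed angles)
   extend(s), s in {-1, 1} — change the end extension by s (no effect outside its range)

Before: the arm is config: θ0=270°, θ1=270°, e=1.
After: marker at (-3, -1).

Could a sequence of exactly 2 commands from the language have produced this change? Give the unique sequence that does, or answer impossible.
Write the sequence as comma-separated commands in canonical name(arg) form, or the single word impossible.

begin: config: θ0=270°, θ1=270°, e=1
t=1 extend(1) ⇒ config: θ0=270°, θ1=270°, e=2
t=2 extend(1) ⇒ config: θ0=270°, θ1=270°, e=2
no other 2-command option fits: unique.

extend(1), extend(1)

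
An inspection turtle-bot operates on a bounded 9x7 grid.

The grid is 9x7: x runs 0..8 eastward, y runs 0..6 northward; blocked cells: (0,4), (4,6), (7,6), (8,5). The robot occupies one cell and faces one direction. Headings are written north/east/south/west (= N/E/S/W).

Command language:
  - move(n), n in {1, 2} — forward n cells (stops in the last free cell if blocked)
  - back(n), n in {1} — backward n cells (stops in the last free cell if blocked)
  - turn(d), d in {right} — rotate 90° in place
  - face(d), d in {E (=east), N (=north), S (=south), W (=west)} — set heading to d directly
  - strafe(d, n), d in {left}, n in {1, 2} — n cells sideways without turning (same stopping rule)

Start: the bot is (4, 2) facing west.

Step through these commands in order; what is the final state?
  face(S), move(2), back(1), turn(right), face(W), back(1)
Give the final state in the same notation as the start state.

(5, 1) facing west

start: (4, 2) facing west
[1] after face(S): (4, 2) facing south
[2] after move(2): (4, 0) facing south
[3] after back(1): (4, 1) facing south
[4] after turn(right): (4, 1) facing west
[5] after face(W): (4, 1) facing west
[6] after back(1): (5, 1) facing west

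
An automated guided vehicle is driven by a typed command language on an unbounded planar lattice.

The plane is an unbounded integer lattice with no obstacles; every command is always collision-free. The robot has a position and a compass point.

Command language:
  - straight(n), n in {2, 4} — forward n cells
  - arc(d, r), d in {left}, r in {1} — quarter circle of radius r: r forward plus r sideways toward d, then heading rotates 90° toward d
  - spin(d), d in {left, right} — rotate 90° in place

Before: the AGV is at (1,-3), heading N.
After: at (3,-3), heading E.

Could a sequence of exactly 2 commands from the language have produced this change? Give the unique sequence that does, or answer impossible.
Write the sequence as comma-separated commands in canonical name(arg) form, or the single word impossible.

key: order matters: swapping spin(right) and straight(2) lands elsewhere
t0: at (1,-3), heading N
step 1 (spin(right)): at (1,-3), heading E
step 2 (straight(2)): at (3,-3), heading E
uniquely the one of 25 2-step routes that fits.

spin(right), straight(2)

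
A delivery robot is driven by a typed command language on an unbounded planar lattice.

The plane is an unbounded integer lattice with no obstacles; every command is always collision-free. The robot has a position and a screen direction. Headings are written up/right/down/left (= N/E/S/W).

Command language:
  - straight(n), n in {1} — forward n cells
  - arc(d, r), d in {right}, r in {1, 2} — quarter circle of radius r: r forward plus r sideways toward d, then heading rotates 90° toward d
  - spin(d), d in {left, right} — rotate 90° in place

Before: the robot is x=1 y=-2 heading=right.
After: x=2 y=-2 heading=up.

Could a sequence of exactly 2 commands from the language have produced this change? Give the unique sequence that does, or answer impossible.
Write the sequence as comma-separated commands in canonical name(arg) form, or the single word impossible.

straight(1), spin(left)

key: position moved to (2,-2) AND the heading swung to N — translation plus rotation needed
initial: x=1 y=-2 heading=right
[1] after straight(1): x=2 y=-2 heading=right
[2] after spin(left): x=2 y=-2 heading=up
no other 2-command option fits: unique.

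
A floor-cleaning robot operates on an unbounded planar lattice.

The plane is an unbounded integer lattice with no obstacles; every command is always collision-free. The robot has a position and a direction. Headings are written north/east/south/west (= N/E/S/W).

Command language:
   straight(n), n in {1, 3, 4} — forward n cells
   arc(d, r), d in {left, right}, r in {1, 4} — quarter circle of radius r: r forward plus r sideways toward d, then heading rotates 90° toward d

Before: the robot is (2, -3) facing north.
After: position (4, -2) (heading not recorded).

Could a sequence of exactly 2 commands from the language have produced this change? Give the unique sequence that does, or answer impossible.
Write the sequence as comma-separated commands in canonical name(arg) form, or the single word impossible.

key: order matters: swapping arc(right, 1) and straight(1) lands elsewhere
begin: (2, -3) facing north
[1] after arc(right, 1): (3, -2) facing east
[2] after straight(1): (4, -2) facing east
no other 2-command option fits: unique.

arc(right, 1), straight(1)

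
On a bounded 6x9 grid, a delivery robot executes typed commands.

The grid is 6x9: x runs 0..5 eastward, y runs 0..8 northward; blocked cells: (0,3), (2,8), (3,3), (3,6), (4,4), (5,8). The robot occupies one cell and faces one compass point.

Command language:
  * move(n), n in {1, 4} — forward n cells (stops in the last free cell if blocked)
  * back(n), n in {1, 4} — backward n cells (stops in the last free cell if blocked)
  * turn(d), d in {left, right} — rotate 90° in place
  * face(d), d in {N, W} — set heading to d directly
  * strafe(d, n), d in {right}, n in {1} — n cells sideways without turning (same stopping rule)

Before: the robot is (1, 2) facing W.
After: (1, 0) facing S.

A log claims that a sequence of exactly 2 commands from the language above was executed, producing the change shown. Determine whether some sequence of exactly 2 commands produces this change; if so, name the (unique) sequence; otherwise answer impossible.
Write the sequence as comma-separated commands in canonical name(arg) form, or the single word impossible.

turn(left), move(4)

key: cell and facing (now S) both changed — the 2 commands mix motion and turning
initial: (1, 2) facing W
[1] after turn(left): (1, 2) facing S
[2] after move(4): (1, 0) facing S
no other 2-command option fits: unique.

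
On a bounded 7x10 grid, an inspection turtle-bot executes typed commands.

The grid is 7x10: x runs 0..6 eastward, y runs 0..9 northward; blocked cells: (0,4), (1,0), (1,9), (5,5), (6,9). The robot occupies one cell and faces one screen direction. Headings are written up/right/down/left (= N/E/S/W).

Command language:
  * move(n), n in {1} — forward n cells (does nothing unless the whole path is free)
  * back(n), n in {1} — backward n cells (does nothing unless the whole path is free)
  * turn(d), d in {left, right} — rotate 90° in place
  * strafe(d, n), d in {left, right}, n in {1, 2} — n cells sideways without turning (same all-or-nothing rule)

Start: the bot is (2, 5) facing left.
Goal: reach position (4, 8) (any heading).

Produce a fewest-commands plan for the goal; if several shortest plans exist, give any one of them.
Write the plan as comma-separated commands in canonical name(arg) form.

from: (2, 5) facing left
[1] after strafe(right, 2): (2, 7) facing left
[2] after strafe(right, 1): (2, 8) facing left
[3] after turn(left): (2, 8) facing down
[4] after strafe(left, 2): (4, 8) facing down
minimal: 4 command(s), checked below 4.

strafe(right, 2), strafe(right, 1), turn(left), strafe(left, 2)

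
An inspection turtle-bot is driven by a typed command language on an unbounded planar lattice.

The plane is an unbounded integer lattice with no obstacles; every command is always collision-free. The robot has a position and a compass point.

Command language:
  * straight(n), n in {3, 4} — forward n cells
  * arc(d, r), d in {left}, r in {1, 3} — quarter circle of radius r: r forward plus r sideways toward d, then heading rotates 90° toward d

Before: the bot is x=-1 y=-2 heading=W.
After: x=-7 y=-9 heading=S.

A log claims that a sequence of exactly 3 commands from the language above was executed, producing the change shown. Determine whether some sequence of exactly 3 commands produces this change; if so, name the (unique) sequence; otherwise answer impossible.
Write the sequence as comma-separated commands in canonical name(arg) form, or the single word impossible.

straight(3), arc(left, 3), straight(4)

key: running straight(4) before straight(3) would end elsewhere — order is forced
from: x=-1 y=-2 heading=W
step 1 (straight(3)): x=-4 y=-2 heading=W
step 2 (arc(left, 3)): x=-7 y=-5 heading=S
step 3 (straight(4)): x=-7 y=-9 heading=S
no other 3-command option fits: unique.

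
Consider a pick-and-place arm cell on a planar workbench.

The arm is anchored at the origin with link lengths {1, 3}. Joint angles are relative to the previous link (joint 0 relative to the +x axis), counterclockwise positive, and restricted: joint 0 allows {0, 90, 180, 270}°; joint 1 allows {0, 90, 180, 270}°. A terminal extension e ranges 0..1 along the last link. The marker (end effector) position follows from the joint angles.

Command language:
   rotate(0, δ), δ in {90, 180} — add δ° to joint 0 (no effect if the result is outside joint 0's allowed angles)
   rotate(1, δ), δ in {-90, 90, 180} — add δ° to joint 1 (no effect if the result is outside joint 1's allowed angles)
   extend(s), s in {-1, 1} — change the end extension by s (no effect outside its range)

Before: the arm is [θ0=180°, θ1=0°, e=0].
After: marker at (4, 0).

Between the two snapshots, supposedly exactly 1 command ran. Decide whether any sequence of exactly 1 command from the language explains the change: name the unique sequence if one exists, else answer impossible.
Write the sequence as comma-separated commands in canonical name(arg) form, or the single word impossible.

begin: [θ0=180°, θ1=0°, e=0]
step 1 (rotate(0, 180)): [θ0=0°, θ1=0°, e=0]
no rival 1-sequence matches.

rotate(0, 180)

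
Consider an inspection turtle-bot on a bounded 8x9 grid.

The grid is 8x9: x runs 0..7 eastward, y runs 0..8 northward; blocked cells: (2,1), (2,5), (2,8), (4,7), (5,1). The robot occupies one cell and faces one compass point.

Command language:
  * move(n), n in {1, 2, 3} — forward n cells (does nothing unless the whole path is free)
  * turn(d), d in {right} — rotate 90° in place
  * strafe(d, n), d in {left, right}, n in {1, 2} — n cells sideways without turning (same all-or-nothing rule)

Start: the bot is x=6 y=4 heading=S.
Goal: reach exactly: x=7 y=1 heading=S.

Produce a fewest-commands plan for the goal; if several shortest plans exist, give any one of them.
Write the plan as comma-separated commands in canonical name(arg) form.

strafe(left, 1), move(3)

from: x=6 y=4 heading=S
t=1 strafe(left, 1) ⇒ x=7 y=4 heading=S
t=2 move(3) ⇒ x=7 y=1 heading=S
minimal: 2 command(s), checked below 2.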